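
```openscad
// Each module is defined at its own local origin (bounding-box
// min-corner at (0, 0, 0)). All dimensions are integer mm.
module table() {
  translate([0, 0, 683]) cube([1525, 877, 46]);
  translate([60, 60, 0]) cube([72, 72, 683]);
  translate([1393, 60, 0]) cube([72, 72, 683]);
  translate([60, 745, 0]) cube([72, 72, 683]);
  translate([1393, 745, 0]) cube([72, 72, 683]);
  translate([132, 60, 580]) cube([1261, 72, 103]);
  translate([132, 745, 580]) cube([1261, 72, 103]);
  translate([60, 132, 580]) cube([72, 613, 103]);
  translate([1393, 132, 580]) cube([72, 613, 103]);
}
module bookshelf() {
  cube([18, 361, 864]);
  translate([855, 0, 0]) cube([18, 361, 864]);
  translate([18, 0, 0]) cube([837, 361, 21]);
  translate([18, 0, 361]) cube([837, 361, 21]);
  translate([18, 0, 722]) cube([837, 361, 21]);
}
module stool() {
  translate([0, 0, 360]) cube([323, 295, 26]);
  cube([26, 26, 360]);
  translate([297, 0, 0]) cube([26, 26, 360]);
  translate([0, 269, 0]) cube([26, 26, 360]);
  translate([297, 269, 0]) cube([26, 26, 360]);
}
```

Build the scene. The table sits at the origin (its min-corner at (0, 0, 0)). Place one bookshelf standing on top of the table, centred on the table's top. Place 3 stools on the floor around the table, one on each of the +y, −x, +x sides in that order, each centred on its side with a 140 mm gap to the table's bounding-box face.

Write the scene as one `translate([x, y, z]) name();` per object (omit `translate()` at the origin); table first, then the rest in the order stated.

table();
translate([326, 258, 729]) bookshelf();
translate([601, 1017, 0]) stool();
translate([-463, 291, 0]) stool();
translate([1665, 291, 0]) stool();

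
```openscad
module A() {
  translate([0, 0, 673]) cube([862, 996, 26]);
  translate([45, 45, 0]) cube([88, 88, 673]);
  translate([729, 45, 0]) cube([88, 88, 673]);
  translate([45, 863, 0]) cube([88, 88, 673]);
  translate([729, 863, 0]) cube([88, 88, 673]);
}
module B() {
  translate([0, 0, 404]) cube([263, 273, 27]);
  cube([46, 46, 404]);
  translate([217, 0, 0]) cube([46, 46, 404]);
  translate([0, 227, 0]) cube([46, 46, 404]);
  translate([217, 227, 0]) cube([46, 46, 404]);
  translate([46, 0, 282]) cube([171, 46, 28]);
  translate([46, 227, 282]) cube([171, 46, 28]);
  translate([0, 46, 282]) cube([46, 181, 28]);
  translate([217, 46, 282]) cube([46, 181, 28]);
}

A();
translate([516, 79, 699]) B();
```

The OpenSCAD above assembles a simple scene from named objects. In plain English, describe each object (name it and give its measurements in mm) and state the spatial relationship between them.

A is a rectangular dining table. The top is 862×996×26 mm with its upper surface at z = 699 mm. It stands on four 88×88 mm square legs, each inset 45 mm from the nearest pair of top edges, running from the floor to the underside of the top.

B is a simple wooden stool: a rectangular seat 263 mm (x) by 273 mm (y), 27 mm thick, top face at z = 431 mm, on four square legs, each 46×46 mm in cross-section. The legs rest on z = 0, each flush with a corner of the seat. Four stretchers, 46 mm wide and 28 mm tall, connect adjacent legs with their undersides at z = 282 mm, each running between the inner faces of the legs it joins and aligned with the legs' outer faces on the other axis.

The stool is on top of the table.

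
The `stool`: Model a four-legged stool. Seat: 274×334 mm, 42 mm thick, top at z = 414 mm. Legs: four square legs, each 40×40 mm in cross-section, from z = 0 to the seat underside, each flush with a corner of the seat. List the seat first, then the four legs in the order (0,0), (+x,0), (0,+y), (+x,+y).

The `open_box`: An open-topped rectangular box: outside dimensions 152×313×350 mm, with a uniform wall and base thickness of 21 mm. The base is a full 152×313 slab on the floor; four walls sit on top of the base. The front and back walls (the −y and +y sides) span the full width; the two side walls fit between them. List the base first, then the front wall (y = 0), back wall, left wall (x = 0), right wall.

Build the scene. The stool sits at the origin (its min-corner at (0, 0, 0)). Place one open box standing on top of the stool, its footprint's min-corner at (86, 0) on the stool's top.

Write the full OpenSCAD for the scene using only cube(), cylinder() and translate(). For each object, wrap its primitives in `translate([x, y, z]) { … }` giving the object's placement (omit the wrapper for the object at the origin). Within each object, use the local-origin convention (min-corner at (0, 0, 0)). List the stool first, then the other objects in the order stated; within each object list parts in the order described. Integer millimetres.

translate([0, 0, 372]) cube([274, 334, 42]);
cube([40, 40, 372]);
translate([234, 0, 0]) cube([40, 40, 372]);
translate([0, 294, 0]) cube([40, 40, 372]);
translate([234, 294, 0]) cube([40, 40, 372]);
translate([86, 0, 414]) {
  cube([152, 313, 21]);
  translate([0, 0, 21]) cube([152, 21, 329]);
  translate([0, 292, 21]) cube([152, 21, 329]);
  translate([0, 21, 21]) cube([21, 271, 329]);
  translate([131, 21, 21]) cube([21, 271, 329]);
}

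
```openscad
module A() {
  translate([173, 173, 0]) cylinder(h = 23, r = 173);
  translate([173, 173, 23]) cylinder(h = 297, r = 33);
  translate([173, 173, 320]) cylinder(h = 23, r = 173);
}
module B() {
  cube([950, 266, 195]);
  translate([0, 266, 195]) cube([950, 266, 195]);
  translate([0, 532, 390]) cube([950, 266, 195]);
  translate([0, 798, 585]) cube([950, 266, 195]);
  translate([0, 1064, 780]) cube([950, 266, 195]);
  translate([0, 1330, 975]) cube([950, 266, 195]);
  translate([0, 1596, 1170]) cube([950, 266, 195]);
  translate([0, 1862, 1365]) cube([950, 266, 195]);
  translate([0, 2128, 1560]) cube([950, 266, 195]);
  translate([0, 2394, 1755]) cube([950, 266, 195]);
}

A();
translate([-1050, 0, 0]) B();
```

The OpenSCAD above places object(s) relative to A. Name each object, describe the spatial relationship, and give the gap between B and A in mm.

A is a spool. B is a staircase. The staircase is on the floor beside the spool on its −x side. The gap between the staircase and the spool is 100 mm.

The staircase's nearest face is 100 mm from the spool's −x face.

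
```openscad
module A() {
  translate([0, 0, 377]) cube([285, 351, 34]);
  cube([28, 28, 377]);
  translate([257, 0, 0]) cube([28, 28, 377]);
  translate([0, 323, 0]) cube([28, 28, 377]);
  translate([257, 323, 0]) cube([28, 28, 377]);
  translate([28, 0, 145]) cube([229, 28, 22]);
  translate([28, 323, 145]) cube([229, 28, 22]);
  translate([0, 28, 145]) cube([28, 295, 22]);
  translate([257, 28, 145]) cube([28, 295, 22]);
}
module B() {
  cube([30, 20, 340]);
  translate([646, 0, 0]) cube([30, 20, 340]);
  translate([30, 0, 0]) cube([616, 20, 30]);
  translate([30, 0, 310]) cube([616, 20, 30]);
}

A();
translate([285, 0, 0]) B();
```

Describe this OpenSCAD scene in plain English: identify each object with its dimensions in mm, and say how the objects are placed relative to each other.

A is a four-legged stool. The seat is 285×351 mm, 34 mm thick, top at z = 411 mm. It stands on four square legs, each 28×28 mm in cross-section, from z = 0 to the seat underside, each flush with a corner of the seat. Four stretchers, 28 mm wide and 22 mm tall, connect adjacent legs with their undersides at z = 145 mm, each running between the inner faces of the legs it joins and aligned with the legs' outer faces on the other axis.

B is a rectangular picture frame lying in the x–z plane (depth along y). The opening is 616 mm wide (x) by 280 mm tall (z), surrounded by a border 30 mm wide on all four sides. The frame is 20 mm deep and is made of two full-height vertical stiles with two horizontal rails fitted between them.

The picture frame is against the stool's +x side, with their −y faces flush.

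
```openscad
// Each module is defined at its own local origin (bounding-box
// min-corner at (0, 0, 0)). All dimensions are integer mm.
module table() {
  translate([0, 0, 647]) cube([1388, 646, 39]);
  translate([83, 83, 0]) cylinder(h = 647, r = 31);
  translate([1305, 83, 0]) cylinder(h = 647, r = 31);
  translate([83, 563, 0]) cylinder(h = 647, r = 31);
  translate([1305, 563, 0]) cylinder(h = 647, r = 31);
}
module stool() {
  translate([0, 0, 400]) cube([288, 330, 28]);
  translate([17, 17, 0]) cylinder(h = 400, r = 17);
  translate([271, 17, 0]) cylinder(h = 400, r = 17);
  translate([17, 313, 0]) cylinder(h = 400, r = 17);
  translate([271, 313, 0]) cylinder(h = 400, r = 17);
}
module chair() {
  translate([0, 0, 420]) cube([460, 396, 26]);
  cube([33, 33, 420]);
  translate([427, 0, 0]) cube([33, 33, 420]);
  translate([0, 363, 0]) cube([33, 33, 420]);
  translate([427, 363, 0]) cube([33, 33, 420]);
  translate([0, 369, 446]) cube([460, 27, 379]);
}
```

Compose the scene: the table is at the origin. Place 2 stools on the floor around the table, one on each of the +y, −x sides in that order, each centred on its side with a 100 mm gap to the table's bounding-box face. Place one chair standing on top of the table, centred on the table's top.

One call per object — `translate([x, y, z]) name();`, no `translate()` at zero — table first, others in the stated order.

table();
translate([550, 746, 0]) stool();
translate([-388, 158, 0]) stool();
translate([464, 125, 686]) chair();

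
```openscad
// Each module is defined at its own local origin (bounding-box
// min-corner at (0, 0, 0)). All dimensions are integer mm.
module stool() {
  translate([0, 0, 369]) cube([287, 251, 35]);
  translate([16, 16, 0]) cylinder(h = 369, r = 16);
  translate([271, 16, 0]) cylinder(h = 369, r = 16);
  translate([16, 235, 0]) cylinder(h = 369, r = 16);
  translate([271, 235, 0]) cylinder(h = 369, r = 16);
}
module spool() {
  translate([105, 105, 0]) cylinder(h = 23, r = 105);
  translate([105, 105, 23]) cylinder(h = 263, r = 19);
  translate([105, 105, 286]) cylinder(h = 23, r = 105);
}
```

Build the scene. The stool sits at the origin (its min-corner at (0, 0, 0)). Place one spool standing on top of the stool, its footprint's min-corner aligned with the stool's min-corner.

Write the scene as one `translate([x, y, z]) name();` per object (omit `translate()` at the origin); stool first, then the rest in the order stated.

stool();
translate([0, 0, 404]) spool();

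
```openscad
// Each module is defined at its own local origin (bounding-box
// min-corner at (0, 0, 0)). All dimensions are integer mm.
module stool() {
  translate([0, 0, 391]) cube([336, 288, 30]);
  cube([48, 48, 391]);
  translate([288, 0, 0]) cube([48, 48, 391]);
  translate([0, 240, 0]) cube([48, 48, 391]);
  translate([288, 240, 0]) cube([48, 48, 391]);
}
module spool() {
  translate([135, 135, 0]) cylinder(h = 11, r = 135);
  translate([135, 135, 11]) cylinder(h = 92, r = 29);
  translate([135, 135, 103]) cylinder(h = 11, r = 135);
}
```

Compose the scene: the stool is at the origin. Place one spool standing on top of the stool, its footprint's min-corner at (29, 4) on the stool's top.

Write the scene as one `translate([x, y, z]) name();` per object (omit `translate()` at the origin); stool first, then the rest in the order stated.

stool();
translate([29, 4, 421]) spool();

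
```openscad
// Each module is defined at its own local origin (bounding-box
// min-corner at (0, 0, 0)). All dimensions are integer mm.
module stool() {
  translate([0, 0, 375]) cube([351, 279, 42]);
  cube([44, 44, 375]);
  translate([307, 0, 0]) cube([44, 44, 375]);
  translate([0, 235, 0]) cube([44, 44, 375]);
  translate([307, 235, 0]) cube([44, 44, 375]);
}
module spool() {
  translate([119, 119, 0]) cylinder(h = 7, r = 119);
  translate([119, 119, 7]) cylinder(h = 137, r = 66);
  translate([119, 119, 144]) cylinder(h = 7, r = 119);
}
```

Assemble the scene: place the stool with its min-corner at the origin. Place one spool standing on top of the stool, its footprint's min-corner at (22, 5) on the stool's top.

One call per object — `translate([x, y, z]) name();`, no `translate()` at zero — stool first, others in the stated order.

stool();
translate([22, 5, 417]) spool();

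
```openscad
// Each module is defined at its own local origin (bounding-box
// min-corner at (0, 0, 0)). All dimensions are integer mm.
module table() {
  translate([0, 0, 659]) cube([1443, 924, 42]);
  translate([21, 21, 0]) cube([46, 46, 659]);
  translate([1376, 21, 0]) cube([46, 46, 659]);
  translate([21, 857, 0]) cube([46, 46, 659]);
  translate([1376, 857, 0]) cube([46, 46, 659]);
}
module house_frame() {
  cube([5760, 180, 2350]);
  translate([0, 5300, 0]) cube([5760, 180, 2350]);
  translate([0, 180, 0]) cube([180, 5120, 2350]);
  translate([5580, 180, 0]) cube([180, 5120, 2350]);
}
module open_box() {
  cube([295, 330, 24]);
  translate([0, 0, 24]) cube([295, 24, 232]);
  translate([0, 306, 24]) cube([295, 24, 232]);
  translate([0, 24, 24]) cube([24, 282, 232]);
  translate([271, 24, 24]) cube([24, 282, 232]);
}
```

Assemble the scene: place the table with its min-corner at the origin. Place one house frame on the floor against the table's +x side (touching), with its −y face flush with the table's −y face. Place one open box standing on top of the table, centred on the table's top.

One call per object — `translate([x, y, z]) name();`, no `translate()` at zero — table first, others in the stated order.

table();
translate([1443, 0, 0]) house_frame();
translate([574, 297, 701]) open_box();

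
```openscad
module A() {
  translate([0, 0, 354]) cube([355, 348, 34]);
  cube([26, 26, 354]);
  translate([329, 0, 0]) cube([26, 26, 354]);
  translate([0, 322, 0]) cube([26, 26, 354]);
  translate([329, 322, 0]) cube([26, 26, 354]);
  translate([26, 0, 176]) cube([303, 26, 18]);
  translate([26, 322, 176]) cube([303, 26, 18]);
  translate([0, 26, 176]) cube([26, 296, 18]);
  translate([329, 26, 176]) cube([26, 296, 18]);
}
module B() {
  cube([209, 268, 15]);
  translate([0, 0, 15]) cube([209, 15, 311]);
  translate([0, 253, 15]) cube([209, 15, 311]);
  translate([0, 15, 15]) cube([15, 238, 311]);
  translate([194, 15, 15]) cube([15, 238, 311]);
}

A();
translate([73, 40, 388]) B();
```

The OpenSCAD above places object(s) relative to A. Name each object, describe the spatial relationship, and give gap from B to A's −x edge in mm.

A is a stool. B is an open box. The open box is on top of the stool, centred. The gap from the open box to the stool's −x edge is 73 mm.

The open box's min-x is at 73; the stool's min-x is 0; gap = 73 mm.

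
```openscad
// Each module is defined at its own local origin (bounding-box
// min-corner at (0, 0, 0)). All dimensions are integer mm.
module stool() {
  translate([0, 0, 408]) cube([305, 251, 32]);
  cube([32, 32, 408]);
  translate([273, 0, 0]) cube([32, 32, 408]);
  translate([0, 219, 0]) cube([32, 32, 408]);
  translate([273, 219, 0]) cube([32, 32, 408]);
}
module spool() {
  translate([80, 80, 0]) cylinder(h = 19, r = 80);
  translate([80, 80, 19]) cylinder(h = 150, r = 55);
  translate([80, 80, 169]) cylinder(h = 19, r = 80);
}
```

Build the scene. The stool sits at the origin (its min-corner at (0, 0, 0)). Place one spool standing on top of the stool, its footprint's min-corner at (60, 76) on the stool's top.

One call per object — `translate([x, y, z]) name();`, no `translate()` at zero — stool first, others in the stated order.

stool();
translate([60, 76, 440]) spool();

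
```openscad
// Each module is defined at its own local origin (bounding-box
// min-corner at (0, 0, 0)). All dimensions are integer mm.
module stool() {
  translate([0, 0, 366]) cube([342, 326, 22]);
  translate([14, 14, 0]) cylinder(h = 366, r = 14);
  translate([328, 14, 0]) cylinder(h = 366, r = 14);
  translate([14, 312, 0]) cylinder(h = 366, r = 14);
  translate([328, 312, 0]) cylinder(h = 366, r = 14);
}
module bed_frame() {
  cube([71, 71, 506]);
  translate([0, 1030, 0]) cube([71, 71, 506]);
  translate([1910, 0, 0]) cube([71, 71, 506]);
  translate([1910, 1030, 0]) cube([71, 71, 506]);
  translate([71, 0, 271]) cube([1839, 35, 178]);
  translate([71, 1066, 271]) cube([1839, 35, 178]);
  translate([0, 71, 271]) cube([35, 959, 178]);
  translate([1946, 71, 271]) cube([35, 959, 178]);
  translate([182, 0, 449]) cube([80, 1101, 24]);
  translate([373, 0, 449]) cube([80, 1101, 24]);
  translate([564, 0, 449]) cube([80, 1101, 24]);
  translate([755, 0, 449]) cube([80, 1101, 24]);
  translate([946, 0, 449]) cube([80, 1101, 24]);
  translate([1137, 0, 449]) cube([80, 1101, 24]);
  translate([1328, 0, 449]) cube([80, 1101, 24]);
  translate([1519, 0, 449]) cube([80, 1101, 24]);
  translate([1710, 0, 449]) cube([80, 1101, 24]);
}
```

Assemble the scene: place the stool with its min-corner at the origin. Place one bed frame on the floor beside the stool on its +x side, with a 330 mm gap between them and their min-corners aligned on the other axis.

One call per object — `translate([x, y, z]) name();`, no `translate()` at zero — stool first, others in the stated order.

stool();
translate([672, 0, 0]) bed_frame();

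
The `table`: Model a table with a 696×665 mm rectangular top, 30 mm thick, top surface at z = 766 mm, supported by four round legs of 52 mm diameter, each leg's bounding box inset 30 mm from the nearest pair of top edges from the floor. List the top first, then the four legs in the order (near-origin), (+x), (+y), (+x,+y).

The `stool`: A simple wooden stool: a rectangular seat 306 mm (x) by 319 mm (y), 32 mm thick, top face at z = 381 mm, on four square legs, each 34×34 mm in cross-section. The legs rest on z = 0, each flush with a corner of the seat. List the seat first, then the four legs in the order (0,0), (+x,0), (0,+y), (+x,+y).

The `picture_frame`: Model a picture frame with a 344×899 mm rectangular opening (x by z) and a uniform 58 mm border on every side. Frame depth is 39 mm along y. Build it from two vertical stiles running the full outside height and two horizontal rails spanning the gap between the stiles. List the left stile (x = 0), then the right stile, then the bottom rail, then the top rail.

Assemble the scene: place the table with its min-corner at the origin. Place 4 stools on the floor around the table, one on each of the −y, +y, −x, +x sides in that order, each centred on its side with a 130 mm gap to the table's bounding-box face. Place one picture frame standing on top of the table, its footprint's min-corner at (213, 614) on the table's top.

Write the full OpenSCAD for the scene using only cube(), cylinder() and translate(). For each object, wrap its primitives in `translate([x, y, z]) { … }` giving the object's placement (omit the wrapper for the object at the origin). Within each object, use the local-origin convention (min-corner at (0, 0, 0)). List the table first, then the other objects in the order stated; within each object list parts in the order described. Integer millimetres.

translate([0, 0, 736]) cube([696, 665, 30]);
translate([56, 56, 0]) cylinder(h = 736, r = 26);
translate([640, 56, 0]) cylinder(h = 736, r = 26);
translate([56, 609, 0]) cylinder(h = 736, r = 26);
translate([640, 609, 0]) cylinder(h = 736, r = 26);
translate([195, -449, 0]) {
  translate([0, 0, 349]) cube([306, 319, 32]);
  cube([34, 34, 349]);
  translate([272, 0, 0]) cube([34, 34, 349]);
  translate([0, 285, 0]) cube([34, 34, 349]);
  translate([272, 285, 0]) cube([34, 34, 349]);
}
translate([195, 795, 0]) {
  translate([0, 0, 349]) cube([306, 319, 32]);
  cube([34, 34, 349]);
  translate([272, 0, 0]) cube([34, 34, 349]);
  translate([0, 285, 0]) cube([34, 34, 349]);
  translate([272, 285, 0]) cube([34, 34, 349]);
}
translate([-436, 173, 0]) {
  translate([0, 0, 349]) cube([306, 319, 32]);
  cube([34, 34, 349]);
  translate([272, 0, 0]) cube([34, 34, 349]);
  translate([0, 285, 0]) cube([34, 34, 349]);
  translate([272, 285, 0]) cube([34, 34, 349]);
}
translate([826, 173, 0]) {
  translate([0, 0, 349]) cube([306, 319, 32]);
  cube([34, 34, 349]);
  translate([272, 0, 0]) cube([34, 34, 349]);
  translate([0, 285, 0]) cube([34, 34, 349]);
  translate([272, 285, 0]) cube([34, 34, 349]);
}
translate([213, 614, 766]) {
  cube([58, 39, 1015]);
  translate([402, 0, 0]) cube([58, 39, 1015]);
  translate([58, 0, 0]) cube([344, 39, 58]);
  translate([58, 0, 957]) cube([344, 39, 58]);
}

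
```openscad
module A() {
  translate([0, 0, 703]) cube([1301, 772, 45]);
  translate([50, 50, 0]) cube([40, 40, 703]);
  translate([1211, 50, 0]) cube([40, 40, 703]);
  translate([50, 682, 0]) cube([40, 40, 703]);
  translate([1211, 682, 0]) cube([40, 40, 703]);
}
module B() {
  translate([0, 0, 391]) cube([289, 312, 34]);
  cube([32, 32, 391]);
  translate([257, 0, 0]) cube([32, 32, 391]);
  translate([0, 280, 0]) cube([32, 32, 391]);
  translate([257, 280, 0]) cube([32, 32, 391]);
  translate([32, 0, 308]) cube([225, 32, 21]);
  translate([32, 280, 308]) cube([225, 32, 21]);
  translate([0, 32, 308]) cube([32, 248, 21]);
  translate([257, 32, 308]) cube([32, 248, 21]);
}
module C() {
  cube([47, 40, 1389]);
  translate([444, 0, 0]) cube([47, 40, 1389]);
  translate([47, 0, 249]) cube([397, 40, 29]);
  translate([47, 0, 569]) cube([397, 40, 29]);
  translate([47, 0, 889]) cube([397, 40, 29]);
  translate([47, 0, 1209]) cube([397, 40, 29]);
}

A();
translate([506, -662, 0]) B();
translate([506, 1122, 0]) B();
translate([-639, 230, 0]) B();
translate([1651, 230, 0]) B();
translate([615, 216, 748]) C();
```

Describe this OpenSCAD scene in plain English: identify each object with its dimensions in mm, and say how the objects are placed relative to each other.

A is a table with a 1301×772 mm rectangular top, 45 mm thick, top surface at z = 748 mm, supported by four 40×40 mm square legs, each inset 50 mm from the nearest pair of top edges, running from the floor.

B is a simple wooden stool: a rectangular seat 289 mm (x) by 312 mm (y), 34 mm thick, top face at z = 425 mm, on four square legs, each 32×32 mm in cross-section. The legs rest on z = 0, each flush with a corner of the seat. Four stretchers, 32 mm wide and 21 mm tall, connect adjacent legs with their undersides at z = 308 mm, each running between the inner faces of the legs it joins and aligned with the legs' outer faces on the other axis.

C is a wooden ladder with two side rails of 47×40 mm section and 1389 mm height, set 491 mm apart overall. Between them run 4 rectangular rungs (40 mm deep, 29 mm thick), front faces flush with the rails' −y face. The bottom of the first rung is 249 mm above the floor and each subsequent rung is 320 mm higher than the one below.

Four stools sit around the table at the −y, +y, −x, +x sides. The ladder is on top of the table.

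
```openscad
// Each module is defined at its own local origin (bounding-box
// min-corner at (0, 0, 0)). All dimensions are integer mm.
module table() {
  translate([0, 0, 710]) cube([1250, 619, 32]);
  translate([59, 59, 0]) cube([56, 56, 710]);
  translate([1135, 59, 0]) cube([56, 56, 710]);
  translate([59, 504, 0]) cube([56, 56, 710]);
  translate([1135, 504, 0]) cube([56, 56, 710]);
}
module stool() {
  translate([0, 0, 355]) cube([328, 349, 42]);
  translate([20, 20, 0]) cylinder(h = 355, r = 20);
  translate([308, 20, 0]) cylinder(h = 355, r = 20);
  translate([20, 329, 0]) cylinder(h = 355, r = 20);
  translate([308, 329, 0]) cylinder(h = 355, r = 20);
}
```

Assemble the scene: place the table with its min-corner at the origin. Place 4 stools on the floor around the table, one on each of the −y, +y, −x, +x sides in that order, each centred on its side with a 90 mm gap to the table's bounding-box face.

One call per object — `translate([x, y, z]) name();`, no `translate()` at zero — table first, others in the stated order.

table();
translate([461, -439, 0]) stool();
translate([461, 709, 0]) stool();
translate([-418, 135, 0]) stool();
translate([1340, 135, 0]) stool();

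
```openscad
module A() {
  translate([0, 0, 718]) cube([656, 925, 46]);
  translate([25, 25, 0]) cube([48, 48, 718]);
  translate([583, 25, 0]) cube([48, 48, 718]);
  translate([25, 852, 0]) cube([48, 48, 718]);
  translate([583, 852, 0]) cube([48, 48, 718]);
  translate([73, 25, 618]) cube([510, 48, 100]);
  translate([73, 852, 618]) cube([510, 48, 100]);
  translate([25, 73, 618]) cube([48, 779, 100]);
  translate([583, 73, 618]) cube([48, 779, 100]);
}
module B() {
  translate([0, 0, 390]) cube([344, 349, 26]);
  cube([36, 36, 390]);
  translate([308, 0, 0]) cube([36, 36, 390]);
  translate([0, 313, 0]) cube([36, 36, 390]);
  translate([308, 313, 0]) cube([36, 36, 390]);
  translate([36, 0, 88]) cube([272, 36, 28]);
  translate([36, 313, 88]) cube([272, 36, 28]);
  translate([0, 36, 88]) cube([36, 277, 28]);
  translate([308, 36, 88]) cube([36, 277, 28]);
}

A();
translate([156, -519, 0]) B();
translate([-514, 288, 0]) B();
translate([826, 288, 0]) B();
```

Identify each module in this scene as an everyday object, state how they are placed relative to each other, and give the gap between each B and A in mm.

Each stool's nearest face is 170 mm from the table's bounding box.

A is a table. B is a stool. Three stools sit around the table at the −y, −x, +x sides. The gap between each stool and the table is 170 mm.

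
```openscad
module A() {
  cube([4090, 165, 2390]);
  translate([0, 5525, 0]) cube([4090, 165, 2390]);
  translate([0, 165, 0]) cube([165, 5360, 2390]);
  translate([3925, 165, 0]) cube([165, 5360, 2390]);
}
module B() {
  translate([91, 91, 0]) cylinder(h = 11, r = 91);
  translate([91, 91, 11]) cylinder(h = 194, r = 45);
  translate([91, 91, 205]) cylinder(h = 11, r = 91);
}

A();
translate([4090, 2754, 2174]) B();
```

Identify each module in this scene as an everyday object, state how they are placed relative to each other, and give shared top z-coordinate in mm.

A is a house frame. B is a spool. The spool is beside the house frame with their tops flush at z = 2390. The shared top z-coordinate is 2390 mm.

Both tops at z = 2390 mm.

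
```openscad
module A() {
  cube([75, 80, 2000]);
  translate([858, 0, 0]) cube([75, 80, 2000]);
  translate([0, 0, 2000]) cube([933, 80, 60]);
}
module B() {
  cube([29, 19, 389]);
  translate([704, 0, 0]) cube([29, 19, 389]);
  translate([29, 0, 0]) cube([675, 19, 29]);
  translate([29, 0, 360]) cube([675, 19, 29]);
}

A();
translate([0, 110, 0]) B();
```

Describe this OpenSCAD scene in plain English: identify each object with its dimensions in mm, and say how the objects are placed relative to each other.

A is a door frame. The clear opening is 783 mm wide and 2000 mm high. Two 75 mm wide jambs, 80 mm deep, stand either side of the opening from the floor to the top of the opening. A 60 mm thick head sits across the top of both jambs, spanning the full outside width of the frame.

B is a picture frame with a 675×331 mm rectangular opening (x by z) and a uniform 29 mm border on every side. Frame depth is 19 mm along y. It is built from two vertical stiles running the full outside height and two horizontal rails spanning the gap between the stiles.

The picture frame is on the floor beside the door frame on its +y side.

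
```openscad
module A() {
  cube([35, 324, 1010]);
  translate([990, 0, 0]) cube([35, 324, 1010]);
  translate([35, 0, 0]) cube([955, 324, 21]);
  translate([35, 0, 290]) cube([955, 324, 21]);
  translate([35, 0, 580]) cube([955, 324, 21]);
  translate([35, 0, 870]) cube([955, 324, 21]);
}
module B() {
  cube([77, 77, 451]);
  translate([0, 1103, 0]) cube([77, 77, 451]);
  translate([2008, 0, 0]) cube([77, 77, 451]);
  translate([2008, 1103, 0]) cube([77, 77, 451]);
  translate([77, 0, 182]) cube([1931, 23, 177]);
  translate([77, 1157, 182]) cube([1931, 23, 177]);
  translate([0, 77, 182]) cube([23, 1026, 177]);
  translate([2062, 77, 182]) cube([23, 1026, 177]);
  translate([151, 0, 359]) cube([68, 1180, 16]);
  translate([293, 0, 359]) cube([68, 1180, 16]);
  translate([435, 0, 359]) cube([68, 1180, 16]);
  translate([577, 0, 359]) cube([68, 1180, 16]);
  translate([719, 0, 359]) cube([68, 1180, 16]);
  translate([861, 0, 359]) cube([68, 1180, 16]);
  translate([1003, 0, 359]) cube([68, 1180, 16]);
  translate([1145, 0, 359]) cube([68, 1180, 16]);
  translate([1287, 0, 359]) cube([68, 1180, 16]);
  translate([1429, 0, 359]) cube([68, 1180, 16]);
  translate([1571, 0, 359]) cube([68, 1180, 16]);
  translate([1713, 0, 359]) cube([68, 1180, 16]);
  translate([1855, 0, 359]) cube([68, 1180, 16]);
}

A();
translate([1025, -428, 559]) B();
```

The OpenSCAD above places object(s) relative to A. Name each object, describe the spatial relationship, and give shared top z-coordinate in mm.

A is a bookshelf. B is a bed frame. The bed frame is beside the bookshelf with their tops flush at z = 1010. The shared top z-coordinate is 1010 mm.

Both tops at z = 1010 mm.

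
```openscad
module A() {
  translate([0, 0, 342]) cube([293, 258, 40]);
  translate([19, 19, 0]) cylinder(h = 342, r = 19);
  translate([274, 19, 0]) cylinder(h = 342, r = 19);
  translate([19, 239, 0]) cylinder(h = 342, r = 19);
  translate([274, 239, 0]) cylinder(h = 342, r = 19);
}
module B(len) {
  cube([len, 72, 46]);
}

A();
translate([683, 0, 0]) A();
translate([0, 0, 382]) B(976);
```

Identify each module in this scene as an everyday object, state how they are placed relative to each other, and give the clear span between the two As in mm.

Second stool starts at x = 683; first ends at x = 293; clear span = 683 − 293 = 390 mm.

A is a stool. B is a beam. A beam spans the tops of two stools. The clear span between the two stools is 390 mm.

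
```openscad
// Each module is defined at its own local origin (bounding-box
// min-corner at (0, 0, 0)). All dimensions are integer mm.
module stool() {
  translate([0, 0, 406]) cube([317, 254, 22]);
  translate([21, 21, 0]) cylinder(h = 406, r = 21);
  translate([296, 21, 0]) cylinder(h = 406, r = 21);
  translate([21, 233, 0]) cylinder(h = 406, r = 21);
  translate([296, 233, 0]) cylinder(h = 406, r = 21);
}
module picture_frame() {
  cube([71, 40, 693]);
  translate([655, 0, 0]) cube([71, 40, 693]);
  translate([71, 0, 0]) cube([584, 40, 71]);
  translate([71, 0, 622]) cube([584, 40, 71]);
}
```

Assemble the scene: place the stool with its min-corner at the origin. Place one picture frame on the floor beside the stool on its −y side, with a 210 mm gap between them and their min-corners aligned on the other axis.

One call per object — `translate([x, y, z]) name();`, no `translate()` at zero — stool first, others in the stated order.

stool();
translate([0, -250, 0]) picture_frame();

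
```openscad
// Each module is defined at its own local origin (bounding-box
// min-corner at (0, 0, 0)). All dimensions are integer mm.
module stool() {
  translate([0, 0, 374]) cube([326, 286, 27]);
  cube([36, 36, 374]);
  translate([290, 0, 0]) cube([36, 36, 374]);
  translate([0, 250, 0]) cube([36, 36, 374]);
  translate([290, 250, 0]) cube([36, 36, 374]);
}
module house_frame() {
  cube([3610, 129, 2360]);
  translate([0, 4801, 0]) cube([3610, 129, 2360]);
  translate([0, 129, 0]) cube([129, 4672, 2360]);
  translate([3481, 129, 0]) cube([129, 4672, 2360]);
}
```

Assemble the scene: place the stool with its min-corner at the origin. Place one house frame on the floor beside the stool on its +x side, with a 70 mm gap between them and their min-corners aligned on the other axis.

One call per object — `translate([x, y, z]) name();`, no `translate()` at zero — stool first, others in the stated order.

stool();
translate([396, 0, 0]) house_frame();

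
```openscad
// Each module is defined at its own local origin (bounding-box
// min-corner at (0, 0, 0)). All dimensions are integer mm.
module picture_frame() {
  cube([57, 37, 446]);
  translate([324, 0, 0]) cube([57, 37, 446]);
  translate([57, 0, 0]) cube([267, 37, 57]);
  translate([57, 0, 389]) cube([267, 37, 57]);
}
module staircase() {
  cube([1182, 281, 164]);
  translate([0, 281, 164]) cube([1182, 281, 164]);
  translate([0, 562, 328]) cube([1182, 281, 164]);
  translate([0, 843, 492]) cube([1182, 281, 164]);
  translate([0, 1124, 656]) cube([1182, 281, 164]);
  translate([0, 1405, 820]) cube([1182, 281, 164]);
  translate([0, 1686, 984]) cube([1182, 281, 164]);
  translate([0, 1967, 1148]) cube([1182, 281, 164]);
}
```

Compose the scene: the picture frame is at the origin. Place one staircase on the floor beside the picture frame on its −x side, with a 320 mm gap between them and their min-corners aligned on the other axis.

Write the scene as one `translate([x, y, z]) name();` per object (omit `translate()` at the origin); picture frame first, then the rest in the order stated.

picture_frame();
translate([-1502, 0, 0]) staircase();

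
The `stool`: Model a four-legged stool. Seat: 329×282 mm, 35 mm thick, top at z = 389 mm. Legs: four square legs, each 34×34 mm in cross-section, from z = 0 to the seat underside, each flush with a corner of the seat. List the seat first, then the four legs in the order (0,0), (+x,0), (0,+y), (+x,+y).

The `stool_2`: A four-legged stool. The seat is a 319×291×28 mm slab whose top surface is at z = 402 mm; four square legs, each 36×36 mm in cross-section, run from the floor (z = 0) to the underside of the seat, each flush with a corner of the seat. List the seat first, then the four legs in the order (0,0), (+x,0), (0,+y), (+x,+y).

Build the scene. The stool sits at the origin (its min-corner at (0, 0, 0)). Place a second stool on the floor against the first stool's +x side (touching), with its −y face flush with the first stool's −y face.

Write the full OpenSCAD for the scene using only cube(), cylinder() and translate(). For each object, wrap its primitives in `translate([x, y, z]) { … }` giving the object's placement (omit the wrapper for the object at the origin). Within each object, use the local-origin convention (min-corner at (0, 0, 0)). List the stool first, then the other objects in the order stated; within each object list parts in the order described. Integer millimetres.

translate([0, 0, 354]) cube([329, 282, 35]);
cube([34, 34, 354]);
translate([295, 0, 0]) cube([34, 34, 354]);
translate([0, 248, 0]) cube([34, 34, 354]);
translate([295, 248, 0]) cube([34, 34, 354]);
translate([329, 0, 0]) {
  translate([0, 0, 374]) cube([319, 291, 28]);
  cube([36, 36, 374]);
  translate([283, 0, 0]) cube([36, 36, 374]);
  translate([0, 255, 0]) cube([36, 36, 374]);
  translate([283, 255, 0]) cube([36, 36, 374]);
}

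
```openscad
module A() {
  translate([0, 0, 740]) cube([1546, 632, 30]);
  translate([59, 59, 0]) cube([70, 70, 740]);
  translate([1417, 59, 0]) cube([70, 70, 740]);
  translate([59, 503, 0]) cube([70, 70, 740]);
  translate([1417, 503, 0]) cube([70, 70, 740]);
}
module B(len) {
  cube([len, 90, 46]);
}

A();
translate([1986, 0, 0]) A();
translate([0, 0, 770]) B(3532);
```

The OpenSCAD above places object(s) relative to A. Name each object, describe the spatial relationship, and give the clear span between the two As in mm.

A is a table. B is a beam. A beam spans the tops of two tables. The clear span between the two tables is 440 mm.

Second table starts at x = 1986; first ends at x = 1546; clear span = 1986 − 1546 = 440 mm.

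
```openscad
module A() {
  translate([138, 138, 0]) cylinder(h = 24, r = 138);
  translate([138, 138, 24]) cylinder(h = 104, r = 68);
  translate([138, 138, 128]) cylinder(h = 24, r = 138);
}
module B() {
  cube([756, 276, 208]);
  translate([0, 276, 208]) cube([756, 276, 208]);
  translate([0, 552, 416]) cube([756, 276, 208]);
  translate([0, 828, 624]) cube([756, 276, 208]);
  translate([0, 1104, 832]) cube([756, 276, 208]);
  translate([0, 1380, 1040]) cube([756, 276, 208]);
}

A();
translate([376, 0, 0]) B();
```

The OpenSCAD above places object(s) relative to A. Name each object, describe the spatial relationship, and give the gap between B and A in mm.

The staircase's nearest face is 100 mm from the spool's +x face.

A is a spool. B is a staircase. The staircase is on the floor beside the spool on its +x side. The gap between the staircase and the spool is 100 mm.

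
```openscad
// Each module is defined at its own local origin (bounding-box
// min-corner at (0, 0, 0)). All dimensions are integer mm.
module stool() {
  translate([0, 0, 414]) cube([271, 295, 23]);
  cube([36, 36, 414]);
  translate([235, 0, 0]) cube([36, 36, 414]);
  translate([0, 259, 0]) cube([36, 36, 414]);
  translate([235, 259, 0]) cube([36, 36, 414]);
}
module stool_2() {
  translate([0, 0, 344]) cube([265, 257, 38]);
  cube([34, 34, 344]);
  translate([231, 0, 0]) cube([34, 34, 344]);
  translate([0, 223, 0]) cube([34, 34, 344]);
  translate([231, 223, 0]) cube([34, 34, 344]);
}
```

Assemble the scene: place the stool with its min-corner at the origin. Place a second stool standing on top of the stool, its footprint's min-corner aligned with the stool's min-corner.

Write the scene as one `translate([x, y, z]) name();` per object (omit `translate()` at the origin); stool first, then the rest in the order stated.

stool();
translate([0, 0, 437]) stool_2();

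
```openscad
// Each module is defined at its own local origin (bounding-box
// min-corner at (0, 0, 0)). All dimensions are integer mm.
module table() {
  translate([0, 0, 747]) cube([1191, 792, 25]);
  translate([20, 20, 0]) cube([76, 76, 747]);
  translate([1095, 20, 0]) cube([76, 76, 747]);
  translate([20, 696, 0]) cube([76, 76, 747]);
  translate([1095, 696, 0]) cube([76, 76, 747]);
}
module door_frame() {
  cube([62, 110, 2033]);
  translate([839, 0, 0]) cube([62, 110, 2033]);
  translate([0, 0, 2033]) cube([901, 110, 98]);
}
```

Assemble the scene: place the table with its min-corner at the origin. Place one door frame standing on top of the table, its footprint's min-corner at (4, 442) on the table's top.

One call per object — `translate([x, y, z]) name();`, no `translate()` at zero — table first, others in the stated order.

table();
translate([4, 442, 772]) door_frame();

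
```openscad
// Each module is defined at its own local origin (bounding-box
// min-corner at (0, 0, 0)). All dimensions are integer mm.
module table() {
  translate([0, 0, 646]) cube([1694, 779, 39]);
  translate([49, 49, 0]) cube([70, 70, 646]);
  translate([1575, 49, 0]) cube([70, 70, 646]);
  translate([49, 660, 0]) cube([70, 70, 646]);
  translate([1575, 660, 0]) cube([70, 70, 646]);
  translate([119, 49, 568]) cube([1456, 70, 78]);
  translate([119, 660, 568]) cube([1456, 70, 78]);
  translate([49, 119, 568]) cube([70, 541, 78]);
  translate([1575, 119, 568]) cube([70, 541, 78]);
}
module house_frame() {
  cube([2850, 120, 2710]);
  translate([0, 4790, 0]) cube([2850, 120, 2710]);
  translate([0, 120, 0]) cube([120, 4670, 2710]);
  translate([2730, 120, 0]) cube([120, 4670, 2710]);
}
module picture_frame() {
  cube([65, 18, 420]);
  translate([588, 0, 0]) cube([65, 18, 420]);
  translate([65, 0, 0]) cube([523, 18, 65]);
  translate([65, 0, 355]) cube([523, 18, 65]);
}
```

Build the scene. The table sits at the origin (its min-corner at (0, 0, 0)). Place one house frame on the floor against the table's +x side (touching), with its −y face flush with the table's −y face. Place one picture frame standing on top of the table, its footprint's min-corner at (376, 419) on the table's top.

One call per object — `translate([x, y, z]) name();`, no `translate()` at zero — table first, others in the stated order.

table();
translate([1694, 0, 0]) house_frame();
translate([376, 419, 685]) picture_frame();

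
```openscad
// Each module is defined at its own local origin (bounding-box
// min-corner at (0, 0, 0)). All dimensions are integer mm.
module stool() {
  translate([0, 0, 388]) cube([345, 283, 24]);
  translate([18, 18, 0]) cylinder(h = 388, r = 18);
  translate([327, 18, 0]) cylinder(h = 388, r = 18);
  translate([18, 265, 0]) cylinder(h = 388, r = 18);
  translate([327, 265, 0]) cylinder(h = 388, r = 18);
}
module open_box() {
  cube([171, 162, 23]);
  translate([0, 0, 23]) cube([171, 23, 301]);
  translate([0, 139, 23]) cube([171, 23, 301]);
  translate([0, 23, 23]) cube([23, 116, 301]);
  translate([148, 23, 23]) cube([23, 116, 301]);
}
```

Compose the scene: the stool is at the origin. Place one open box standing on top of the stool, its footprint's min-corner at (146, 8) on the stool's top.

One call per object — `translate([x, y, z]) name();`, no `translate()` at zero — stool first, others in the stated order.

stool();
translate([146, 8, 412]) open_box();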